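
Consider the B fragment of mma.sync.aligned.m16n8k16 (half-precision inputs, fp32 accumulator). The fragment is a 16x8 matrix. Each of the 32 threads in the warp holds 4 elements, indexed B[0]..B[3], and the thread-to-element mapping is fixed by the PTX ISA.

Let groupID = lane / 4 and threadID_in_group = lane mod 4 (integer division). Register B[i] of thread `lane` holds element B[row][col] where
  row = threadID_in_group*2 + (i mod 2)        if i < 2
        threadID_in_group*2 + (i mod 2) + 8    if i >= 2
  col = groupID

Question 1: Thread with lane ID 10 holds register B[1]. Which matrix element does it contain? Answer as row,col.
5,2

10: g=2,t=2
[1] (2*2+1+0,2) = (5,2)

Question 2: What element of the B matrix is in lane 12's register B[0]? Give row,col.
lane 12->12/4=3, 12 mod 4=0
i=0  r:2·0+0+0->0  c:3

0,3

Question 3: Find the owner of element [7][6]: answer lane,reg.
27,1

c:6=>grp=6  r:7=>rB=0,tig=3,lo=1
L=6*4+3=27  i=0*2+1=1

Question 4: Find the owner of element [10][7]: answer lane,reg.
29,2

c:7=>grp=7  r:10=>rB=1,tig=1,lo=0
L=7*4+1=29  i=1*2+0=2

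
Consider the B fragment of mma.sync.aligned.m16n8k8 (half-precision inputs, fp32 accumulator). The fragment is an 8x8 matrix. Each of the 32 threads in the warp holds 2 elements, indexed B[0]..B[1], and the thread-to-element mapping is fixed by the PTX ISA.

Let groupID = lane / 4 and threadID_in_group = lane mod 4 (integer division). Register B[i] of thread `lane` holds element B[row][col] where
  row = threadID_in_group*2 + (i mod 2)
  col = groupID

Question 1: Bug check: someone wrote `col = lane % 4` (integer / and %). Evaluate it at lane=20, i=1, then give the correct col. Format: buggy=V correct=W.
buggy=0 correct=5

`lane % 4`[20,1]⇒0
lane 20⇒20/4=5, 20 mod 4=0
i=1  r:2·0+1⇒1  c:5
col: 0 vs 5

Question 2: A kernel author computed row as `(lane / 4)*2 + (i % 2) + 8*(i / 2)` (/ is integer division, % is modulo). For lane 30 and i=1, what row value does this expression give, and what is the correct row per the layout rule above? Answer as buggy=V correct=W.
buggy=15 correct=5

`(lane / 4)*2 + (i % 2) + 8*(i / 2)`[30,1]→15
lane 30: G=7 (30/4), T=2 (30%4)
i=1: r=2*2+1=5, c=G=7
row: 15 vs 5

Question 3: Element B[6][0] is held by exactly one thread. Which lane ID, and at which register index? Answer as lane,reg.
3,0

c=0->g=0  r=6->t=3,b0=0
L=0*4+3=3  i=0=0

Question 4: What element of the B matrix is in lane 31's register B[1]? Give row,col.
lane 31=>31/4=7, 31 mod 4=3
i=1  r:2·3+1=>7  c:7

7,7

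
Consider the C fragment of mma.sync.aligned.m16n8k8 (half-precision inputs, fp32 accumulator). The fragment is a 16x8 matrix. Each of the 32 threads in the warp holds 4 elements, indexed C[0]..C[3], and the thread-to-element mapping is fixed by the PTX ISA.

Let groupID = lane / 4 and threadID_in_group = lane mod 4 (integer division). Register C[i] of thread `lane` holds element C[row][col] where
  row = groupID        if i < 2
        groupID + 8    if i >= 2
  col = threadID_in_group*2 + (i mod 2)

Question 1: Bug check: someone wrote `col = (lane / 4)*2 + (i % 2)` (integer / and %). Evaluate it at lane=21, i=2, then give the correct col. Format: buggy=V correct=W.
buggy=10 correct=2

`(lane / 4)*2 + (i % 2)`[21,2]->10
lane 21->21/4=5, 21 mod 4=1
i=2  r:5+8->13  c:2·1+0->2
col: 10 vs 2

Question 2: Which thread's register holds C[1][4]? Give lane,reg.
r=1->g=1,rb=0  c=4->t=2,b0=0
L=1*4+2=6  i=0*2+0=0

6,0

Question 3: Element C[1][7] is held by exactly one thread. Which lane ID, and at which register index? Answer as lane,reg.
r=1⇒gr=1,Rb=0  c=7⇒th=3,odd=1
L=1*4+3=7  i=0*2+1=1

7,1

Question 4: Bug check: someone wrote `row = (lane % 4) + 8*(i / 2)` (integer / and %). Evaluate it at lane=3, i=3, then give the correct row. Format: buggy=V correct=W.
`(lane % 4) + 8*(i / 2)`[3,3]→11
3: G=0,T=3
[3] (0+8,3*2+1) = (8,7)
row: 11 vs 8

buggy=11 correct=8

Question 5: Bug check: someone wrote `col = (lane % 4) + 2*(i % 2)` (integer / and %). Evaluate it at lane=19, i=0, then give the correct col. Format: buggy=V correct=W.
buggy=3 correct=6

`(lane % 4) + 2*(i % 2)`[19,0]->3
lane 19: gid=4 (19/4), tid=3 (19%4)
i=0: r=4+0=4, c=3*2+0=6
col: 3 vs 6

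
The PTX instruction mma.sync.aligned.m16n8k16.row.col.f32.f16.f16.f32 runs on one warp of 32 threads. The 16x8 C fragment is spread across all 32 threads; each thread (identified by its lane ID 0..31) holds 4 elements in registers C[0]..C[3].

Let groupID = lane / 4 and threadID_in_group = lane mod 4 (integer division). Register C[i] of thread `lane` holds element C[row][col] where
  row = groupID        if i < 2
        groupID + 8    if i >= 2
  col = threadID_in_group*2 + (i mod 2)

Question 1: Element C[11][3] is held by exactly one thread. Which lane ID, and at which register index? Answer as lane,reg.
13,3

r: 11->gid=3,r8=1  c: 3->tid=1,i&1=1
L=3*4+1=13  i=1*2+1=3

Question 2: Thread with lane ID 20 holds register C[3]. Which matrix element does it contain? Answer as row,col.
13,1

lane 20: G=5 (20/4), T=0 (20%4)
i=3: r=5+8=13, c=0*2+1=1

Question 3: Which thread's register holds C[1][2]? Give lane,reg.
r:1=>grp=1,rB=0  c:2=>tig=1,lo=0
L=1*4+1=5  i=0*2+0=0

5,0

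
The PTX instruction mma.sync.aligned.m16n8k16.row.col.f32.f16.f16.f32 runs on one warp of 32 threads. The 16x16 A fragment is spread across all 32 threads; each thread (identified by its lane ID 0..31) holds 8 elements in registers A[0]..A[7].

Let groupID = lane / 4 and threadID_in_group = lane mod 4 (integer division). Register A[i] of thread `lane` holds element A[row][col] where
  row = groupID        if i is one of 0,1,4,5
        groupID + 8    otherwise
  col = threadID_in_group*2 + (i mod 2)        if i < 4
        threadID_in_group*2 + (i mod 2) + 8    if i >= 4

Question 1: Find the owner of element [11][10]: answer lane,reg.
r=11⇒gr=3,Rb=1  c=10⇒Cb=1,th=1,odd=0
L=3*4+1=13  i=1*4+1*2+0=6

13,6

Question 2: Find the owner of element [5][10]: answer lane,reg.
r=5→G=5,rhi=0  c=10→chi=1,T=1,p=0
L=5*4+1=21  i=1*4+0*2+0=4

21,4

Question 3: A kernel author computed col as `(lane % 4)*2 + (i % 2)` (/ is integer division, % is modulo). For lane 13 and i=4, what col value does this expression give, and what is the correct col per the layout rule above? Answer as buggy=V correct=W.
buggy=2 correct=10

`(lane % 4)*2 + (i % 2)`[13,4]->2
lane 13->13/4=3, 13 mod 4=1
i=4  r:3+0->3  c:2·1+0+8->10
col: 2 vs 10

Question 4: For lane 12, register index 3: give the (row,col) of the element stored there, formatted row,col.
lane 12: grp=3 (12/4), tig=0 (12%4)
i=3: r=3+8=11, c=0*2+1+0=1

11,1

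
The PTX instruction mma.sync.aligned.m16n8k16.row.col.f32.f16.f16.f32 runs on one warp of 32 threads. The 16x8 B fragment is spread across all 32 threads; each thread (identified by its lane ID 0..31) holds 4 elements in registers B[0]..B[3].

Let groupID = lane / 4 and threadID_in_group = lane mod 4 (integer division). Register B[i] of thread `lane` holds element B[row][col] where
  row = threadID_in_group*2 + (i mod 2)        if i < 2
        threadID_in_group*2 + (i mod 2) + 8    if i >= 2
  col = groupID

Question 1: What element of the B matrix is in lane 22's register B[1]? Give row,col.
5,5

lane 22=>22/4=5, 22 mod 4=2
i=1  r:2·2+1+0=>5  c:5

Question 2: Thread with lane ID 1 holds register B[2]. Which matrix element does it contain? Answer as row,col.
L=1->g=1>>2=0, t=1&3=1
[2]->row 1·2+0+8=10  col g=0

10,0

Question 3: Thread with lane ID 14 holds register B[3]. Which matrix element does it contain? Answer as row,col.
14: g=3,t=2
[3] (2*2+1+8,3) = (13,3)

13,3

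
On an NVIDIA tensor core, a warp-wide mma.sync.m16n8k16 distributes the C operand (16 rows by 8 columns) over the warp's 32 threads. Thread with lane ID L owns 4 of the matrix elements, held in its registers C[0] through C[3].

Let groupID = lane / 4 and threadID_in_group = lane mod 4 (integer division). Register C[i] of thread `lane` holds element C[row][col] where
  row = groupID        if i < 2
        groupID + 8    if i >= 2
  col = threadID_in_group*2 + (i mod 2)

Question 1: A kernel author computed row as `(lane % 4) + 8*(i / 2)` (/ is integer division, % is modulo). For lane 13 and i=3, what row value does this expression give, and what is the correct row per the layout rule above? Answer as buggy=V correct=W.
buggy=9 correct=11

`(lane % 4) + 8*(i / 2)`[13,3]->9
lane 13: g=3 (13/4), t=1 (13%4)
i=3: r=3+8=11, c=1*2+1=3
row: 9 vs 11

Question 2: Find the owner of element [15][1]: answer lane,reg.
28,3

r:15=>grp=7,rB=1  c:1=>tig=0,lo=1
L=7*4+0=28  i=1*2+1=3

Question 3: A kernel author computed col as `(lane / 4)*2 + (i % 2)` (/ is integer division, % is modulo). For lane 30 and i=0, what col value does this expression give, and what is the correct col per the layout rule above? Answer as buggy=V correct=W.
buggy=14 correct=4

`(lane / 4)*2 + (i % 2)`[30,0]⇒14
lane 30⇒30/4=7, 30 mod 4=2
i=0  r:7+0⇒7  c:2·2+0⇒4
col: 14 vs 4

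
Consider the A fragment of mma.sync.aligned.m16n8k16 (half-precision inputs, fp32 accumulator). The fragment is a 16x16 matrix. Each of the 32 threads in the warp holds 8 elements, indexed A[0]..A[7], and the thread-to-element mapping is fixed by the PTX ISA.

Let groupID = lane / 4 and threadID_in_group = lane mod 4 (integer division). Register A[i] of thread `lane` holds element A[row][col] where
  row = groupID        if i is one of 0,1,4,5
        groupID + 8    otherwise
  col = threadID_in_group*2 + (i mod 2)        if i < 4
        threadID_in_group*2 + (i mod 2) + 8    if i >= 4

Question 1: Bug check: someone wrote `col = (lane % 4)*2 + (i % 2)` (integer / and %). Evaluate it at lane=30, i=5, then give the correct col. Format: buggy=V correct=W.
buggy=5 correct=13

`(lane % 4)*2 + (i % 2)`[30,5]⇒5
lane 30: gr=7 (30/4), th=2 (30%4)
i=5: r=7+0=7, c=2*2+1+8=13
col: 5 vs 13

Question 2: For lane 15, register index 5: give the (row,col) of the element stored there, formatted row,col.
3,15

lane 15: gr=3 (15/4), th=3 (15%4)
i=5: r=3+0=3, c=3*2+1+8=15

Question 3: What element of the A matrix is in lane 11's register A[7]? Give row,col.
10,15

lane 11->11/4=2, 11 mod 4=3
i=7  r:2+8->10  c:2·3+1+8->15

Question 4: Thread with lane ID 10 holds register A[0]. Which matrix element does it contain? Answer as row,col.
2,4

lane 10->10/4=2, 10 mod 4=2
i=0  r:2+0->2  c:2·2+0+0->4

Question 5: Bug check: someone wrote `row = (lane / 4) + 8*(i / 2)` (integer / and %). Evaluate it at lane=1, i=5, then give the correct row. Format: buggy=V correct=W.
`(lane / 4) + 8*(i / 2)`[1,5]=>16
lane 1: grp=0 (1/4), tig=1 (1%4)
i=5: r=0+0=0, c=1*2+1+8=11
row: 16 vs 0

buggy=16 correct=0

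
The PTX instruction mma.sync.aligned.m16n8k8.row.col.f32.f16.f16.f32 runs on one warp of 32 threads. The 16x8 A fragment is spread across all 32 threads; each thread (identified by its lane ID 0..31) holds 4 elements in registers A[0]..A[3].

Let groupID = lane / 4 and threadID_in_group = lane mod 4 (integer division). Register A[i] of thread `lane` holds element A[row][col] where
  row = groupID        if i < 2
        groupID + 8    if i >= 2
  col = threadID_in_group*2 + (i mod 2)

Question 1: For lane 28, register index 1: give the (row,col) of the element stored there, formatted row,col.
7,1

lane 28: g=7 (28/4), t=0 (28%4)
i=1: r=7+0=7, c=0*2+1=1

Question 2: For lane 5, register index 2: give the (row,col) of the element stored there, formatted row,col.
lane 5: grp=1 (5/4), tig=1 (5%4)
i=2: r=1+8=9, c=1*2+0=2

9,2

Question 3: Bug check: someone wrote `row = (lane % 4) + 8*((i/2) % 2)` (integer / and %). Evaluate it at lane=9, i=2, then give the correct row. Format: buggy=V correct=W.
`(lane % 4) + 8*((i/2) % 2)`[9,2]=>9
lane 9: grp=2 (9/4), tig=1 (9%4)
i=2: r=2+8=10, c=1*2+0=2
row: 9 vs 10

buggy=9 correct=10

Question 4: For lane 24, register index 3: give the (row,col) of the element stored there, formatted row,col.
24: G=6,T=0
[3] (6+8,0*2+1) = (14,1)

14,1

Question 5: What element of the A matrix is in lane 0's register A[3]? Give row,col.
0: g=0,t=0
[3] (0+8,0*2+1) = (8,1)

8,1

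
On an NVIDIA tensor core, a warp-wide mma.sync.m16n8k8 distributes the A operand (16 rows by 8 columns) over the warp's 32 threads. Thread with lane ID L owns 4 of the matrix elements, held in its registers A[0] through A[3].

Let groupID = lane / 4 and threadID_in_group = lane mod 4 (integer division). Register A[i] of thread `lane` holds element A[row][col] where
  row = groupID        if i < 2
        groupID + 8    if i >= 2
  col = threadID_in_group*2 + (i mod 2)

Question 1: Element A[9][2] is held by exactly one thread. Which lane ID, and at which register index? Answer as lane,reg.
r=9⇒gr=1,Rb=1  c=2⇒th=1,odd=0
L=1*4+1=5  i=1*2+0=2

5,2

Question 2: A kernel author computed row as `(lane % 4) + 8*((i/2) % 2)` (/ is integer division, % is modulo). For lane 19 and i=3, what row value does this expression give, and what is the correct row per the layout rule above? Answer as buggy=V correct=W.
buggy=11 correct=12

`(lane % 4) + 8*((i/2) % 2)`[19,3]->11
19: gid=4,tid=3
[3] (4+8,3*2+1) = (12,7)
row: 11 vs 12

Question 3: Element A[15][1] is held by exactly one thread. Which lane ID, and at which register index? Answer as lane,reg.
r: 15->gid=7,r8=1  c: 1->tid=0,i&1=1
L=7*4+0=28  i=1*2+1=3

28,3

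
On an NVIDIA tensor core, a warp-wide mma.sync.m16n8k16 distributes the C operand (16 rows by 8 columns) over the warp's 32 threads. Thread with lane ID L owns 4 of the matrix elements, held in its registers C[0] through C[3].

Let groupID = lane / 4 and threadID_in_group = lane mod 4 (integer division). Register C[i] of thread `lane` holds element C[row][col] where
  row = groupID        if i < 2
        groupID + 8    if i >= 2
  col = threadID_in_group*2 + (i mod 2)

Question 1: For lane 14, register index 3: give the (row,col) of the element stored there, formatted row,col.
11,5

L=14->gid=14>>2=3, tid=14&3=2
[3]->row 3+8=11  col 2·2+1=5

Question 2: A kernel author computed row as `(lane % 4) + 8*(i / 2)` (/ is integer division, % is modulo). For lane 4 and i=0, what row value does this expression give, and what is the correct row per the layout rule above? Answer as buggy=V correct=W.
`(lane % 4) + 8*(i / 2)`[4,0]->0
lane 4: g=1 (4/4), t=0 (4%4)
i=0: r=1+0=1, c=0*2+0=0
row: 0 vs 1

buggy=0 correct=1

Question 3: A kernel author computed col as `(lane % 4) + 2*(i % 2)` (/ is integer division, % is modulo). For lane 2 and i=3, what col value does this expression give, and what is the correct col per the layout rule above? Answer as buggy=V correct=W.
`(lane % 4) + 2*(i % 2)`[2,3]⇒4
lane 2: gr=0 (2/4), th=2 (2%4)
i=3: r=0+8=8, c=2*2+1=5
col: 4 vs 5

buggy=4 correct=5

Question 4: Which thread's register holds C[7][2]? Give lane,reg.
29,0

r=7⇒gr=7,Rb=0  c=2⇒th=1,odd=0
L=7*4+1=29  i=0*2+0=0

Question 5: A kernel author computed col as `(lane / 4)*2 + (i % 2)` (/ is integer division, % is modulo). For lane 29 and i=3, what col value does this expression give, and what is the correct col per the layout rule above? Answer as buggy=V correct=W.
buggy=15 correct=3

`(lane / 4)*2 + (i % 2)`[29,3]->15
lane 29: gid=7 (29/4), tid=1 (29%4)
i=3: r=7+8=15, c=1*2+1=3
col: 15 vs 3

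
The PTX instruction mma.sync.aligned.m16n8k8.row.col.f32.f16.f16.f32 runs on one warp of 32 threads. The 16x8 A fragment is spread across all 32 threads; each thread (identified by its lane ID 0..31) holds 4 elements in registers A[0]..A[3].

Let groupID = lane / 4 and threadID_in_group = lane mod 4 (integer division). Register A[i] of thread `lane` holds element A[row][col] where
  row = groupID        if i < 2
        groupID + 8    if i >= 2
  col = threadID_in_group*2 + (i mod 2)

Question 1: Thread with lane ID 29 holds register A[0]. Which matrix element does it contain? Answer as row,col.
7,2

lane 29->29/4=7, 29 mod 4=1
i=0  r:7+0->7  c:2·1+0->2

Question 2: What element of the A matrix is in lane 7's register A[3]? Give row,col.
7: gid=1,tid=3
[3] (1+8,3*2+1) = (9,7)

9,7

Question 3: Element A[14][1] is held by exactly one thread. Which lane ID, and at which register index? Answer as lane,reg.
24,3

r:14=>grp=6,rB=1  c:1=>tig=0,lo=1
L=6*4+0=24  i=1*2+1=3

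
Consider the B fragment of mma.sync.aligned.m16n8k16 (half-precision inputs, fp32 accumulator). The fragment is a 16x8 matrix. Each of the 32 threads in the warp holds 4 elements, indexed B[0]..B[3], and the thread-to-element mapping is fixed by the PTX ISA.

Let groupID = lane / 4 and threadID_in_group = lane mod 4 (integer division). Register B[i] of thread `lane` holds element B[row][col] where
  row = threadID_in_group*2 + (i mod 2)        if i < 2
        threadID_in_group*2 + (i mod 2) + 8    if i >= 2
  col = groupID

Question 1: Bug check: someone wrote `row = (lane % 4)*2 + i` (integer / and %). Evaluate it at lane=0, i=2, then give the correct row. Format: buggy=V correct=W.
buggy=2 correct=8

`(lane % 4)*2 + i`[0,2]->2
L=0->gid=0>>2=0, tid=0&3=0
[2]->row 0·2+0+8=8  col gid=0
row: 2 vs 8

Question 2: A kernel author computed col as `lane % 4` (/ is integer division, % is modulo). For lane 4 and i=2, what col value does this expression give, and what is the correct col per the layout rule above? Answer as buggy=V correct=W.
buggy=0 correct=1

`lane % 4`[4,2]=>0
lane 4=>4/4=1, 4 mod 4=0
i=2  r:2·0+0+8=>8  c:1
col: 0 vs 1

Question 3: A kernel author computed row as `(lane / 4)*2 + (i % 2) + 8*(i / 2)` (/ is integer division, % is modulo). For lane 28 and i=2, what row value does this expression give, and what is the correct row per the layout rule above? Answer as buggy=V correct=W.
`(lane / 4)*2 + (i % 2) + 8*(i / 2)`[28,2]->22
L=28->g=28>>2=7, t=28&3=0
[2]->row 0·2+0+8=8  col g=7
row: 22 vs 8

buggy=22 correct=8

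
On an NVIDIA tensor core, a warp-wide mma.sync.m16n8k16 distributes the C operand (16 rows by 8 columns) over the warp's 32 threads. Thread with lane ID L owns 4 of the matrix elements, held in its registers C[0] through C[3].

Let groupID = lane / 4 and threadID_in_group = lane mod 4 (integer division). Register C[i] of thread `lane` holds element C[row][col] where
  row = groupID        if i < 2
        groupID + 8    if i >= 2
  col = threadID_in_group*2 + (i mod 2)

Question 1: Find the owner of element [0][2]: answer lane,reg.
r=0→G=0,rhi=0  c=2→T=1,p=0
L=0*4+1=1  i=0*2+0=0

1,0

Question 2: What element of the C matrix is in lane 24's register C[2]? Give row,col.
14,0

lane 24→24/4=6, 24 mod 4=0
i=2  r:6+8→14  c:2·0+0→0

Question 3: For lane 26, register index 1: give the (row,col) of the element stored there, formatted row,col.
6,5

lane 26→26/4=6, 26 mod 4=2
i=1  r:6+0→6  c:2·2+1→5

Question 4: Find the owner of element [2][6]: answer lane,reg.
r=2->g=2,rb=0  c=6->t=3,b0=0
L=2*4+3=11  i=0*2+0=0

11,0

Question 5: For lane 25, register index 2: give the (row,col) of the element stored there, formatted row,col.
25: g=6,t=1
[2] (6+8,1*2+0) = (14,2)

14,2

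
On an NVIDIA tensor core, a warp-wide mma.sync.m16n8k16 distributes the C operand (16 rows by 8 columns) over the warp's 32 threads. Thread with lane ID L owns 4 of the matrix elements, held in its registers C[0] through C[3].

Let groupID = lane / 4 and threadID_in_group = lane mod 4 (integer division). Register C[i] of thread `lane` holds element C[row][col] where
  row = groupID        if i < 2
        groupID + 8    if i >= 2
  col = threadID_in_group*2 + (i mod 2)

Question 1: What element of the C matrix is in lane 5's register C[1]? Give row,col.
5: gid=1,tid=1
[1] (1+0,1*2+1) = (1,3)

1,3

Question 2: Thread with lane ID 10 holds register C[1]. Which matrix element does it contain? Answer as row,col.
2,5

lane 10->10/4=2, 10 mod 4=2
i=1  r:2+0->2  c:2·2+1->5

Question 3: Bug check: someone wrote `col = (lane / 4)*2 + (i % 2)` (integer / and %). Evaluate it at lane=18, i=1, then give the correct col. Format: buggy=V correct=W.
buggy=9 correct=5

`(lane / 4)*2 + (i % 2)`[18,1]->9
lane 18: gid=4 (18/4), tid=2 (18%4)
i=1: r=4+0=4, c=2*2+1=5
col: 9 vs 5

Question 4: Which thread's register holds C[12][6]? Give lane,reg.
19,2

r:12=>grp=4,rB=1  c:6=>tig=3,lo=0
L=4*4+3=19  i=1*2+0=2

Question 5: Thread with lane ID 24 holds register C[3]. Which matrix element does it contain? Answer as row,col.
14,1

lane 24->24/4=6, 24 mod 4=0
i=3  r:6+8->14  c:2·0+1->1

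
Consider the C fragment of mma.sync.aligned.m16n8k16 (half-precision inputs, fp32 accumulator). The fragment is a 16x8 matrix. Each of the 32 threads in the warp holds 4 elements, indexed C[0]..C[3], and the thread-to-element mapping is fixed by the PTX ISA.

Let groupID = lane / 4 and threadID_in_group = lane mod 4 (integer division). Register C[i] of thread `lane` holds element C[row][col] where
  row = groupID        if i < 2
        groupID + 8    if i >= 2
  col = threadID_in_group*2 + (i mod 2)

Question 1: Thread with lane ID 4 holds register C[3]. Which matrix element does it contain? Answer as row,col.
9,1

L=4=>grp=4>>2=1, tig=4&3=0
[3]=>row 1+8=9  col 0·2+1=1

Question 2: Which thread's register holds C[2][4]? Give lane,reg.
r:2=>grp=2,rB=0  c:4=>tig=2,lo=0
L=2*4+2=10  i=0*2+0=0

10,0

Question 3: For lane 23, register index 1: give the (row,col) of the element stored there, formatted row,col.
5,7

lane 23: gid=5 (23/4), tid=3 (23%4)
i=1: r=5+0=5, c=3*2+1=7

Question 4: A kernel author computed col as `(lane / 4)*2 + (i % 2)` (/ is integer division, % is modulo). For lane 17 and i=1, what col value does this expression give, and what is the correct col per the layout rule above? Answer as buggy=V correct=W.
buggy=9 correct=3

`(lane / 4)*2 + (i % 2)`[17,1]→9
lane 17→17/4=4, 17 mod 4=1
i=1  r:4+0→4  c:2·1+1→3
col: 9 vs 3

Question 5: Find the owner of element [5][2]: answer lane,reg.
21,0

r=5->g=5,rb=0  c=2->t=1,b0=0
L=5*4+1=21  i=0*2+0=0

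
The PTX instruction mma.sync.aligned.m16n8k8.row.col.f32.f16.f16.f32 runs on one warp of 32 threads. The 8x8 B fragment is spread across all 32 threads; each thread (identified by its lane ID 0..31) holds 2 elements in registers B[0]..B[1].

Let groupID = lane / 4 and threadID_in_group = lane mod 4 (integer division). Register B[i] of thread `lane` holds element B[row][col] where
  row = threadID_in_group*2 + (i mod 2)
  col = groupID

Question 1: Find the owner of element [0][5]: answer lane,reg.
20,0

c=5⇒gr=5  r=0⇒th=0,odd=0
L=5*4+0=20  i=0=0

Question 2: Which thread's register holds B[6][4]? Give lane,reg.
19,0

c=4⇒gr=4  r=6⇒th=3,odd=0
L=4*4+3=19  i=0=0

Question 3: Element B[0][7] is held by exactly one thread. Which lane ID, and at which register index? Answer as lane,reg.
28,0

c=7->g=7  r=0->t=0,b0=0
L=7*4+0=28  i=0=0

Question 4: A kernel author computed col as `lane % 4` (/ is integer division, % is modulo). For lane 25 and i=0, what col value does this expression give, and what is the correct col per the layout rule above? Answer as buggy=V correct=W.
buggy=1 correct=6

`lane % 4`[25,0]=>1
L=25=>grp=25>>2=6, tig=25&3=1
[0]=>row 1·2+0=2  col grp=6
col: 1 vs 6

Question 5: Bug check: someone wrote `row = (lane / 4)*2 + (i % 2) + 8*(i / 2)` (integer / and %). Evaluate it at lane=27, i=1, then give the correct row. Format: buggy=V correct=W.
`(lane / 4)*2 + (i % 2) + 8*(i / 2)`[27,1]=>13
L=27=>grp=27>>2=6, tig=27&3=3
[1]=>row 3·2+1=7  col grp=6
row: 13 vs 7

buggy=13 correct=7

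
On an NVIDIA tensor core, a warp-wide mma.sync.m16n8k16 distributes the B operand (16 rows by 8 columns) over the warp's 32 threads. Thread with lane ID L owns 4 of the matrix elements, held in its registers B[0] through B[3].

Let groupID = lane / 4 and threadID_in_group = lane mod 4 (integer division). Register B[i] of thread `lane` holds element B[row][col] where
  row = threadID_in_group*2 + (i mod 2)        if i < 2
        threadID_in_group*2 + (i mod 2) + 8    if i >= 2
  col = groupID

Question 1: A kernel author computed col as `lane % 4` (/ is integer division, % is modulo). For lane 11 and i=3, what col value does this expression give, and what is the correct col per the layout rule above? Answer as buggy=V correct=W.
`lane % 4`[11,3]⇒3
lane 11⇒11/4=2, 11 mod 4=3
i=3  r:2·3+1+8⇒15  c:2
col: 3 vs 2

buggy=3 correct=2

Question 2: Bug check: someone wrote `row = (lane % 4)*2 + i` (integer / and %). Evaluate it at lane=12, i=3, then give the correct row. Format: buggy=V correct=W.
`(lane % 4)*2 + i`[12,3]=>3
12: grp=3,tig=0
[3] (0*2+1+8,3) = (9,3)
row: 3 vs 9

buggy=3 correct=9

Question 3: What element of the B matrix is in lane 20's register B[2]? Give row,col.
8,5

L=20⇒gr=20>>2=5, th=20&3=0
[2]⇒row 0·2+0+8=8  col gr=5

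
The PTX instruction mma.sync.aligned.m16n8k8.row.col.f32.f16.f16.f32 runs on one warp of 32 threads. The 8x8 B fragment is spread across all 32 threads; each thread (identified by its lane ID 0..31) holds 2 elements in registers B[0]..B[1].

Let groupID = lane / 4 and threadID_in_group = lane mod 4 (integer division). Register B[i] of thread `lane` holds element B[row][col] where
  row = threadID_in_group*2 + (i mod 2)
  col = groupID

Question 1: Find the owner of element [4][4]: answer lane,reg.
c=4→G=4  r=4→T=2,p=0
L=4*4+2=18  i=0=0

18,0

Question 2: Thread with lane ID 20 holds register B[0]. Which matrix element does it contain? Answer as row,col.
0,5

20: g=5,t=0
[0] (0*2+0,5) = (0,5)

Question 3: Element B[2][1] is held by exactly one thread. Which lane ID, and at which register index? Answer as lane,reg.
5,0

c:1=>grp=1  r:2=>tig=1,lo=0
L=1*4+1=5  i=0=0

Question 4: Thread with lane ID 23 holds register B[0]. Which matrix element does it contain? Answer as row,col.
lane 23->23/4=5, 23 mod 4=3
i=0  r:2·3+0->6  c:5

6,5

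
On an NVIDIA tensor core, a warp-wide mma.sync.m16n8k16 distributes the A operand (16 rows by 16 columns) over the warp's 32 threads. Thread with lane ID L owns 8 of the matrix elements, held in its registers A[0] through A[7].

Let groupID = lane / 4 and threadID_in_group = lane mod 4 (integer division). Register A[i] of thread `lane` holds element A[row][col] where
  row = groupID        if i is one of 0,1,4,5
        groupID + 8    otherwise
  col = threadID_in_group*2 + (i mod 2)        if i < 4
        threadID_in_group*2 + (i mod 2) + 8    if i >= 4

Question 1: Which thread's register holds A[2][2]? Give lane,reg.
r=2⇒gr=2,Rb=0  c=2⇒Cb=0,th=1,odd=0
L=2*4+1=9  i=0*4+0*2+0=0

9,0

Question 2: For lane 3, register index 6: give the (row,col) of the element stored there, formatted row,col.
8,14

lane 3: grp=0 (3/4), tig=3 (3%4)
i=6: r=0+8=8, c=3*2+0+8=14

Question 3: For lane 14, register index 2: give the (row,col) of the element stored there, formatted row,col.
L=14->gid=14>>2=3, tid=14&3=2
[2]->row 3+8=11  col 2·2+0+0=4

11,4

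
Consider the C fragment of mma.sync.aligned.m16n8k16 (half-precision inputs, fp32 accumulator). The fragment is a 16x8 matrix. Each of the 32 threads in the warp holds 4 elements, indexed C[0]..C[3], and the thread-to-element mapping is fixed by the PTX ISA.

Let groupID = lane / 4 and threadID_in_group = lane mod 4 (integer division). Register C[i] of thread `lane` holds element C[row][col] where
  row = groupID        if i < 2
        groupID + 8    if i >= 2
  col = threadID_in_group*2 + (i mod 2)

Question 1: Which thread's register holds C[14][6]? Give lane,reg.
r:14=>grp=6,rB=1  c:6=>tig=3,lo=0
L=6*4+3=27  i=1*2+0=2

27,2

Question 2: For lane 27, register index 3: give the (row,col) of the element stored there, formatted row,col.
14,7

27: G=6,T=3
[3] (6+8,3*2+1) = (14,7)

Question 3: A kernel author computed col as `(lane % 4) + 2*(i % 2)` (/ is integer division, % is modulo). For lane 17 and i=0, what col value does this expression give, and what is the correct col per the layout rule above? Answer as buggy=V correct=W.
buggy=1 correct=2

`(lane % 4) + 2*(i % 2)`[17,0]⇒1
L=17⇒gr=17>>2=4, th=17&3=1
[0]⇒row 4+0=4  col 1·2+0=2
col: 1 vs 2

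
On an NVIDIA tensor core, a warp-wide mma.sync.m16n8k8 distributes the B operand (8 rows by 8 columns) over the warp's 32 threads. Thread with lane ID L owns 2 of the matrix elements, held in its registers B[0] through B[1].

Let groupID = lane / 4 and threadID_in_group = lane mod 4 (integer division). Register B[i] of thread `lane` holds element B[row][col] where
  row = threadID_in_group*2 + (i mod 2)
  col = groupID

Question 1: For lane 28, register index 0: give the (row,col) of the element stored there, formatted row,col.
0,7

lane 28: gr=7 (28/4), th=0 (28%4)
i=0: r=0*2+0=0, c=gr=7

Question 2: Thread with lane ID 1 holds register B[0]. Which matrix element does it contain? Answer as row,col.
2,0

1: grp=0,tig=1
[0] (1*2+0,0) = (2,0)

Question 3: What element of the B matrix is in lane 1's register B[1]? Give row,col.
3,0

lane 1->1/4=0, 1 mod 4=1
i=1  r:2·1+1->3  c:0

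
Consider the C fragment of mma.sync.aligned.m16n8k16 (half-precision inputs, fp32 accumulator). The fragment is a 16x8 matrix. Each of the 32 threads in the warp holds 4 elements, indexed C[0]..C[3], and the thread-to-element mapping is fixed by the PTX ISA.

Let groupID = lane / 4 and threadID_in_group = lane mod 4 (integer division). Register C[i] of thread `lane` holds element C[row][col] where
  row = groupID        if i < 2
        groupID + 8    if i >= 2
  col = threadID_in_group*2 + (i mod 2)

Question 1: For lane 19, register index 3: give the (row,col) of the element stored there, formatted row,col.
lane 19: g=4 (19/4), t=3 (19%4)
i=3: r=4+8=12, c=3*2+1=7

12,7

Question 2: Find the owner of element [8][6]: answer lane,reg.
3,2

r=8->g=0,rb=1  c=6->t=3,b0=0
L=0*4+3=3  i=1*2+0=2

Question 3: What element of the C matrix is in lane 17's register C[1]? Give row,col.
4,3

17: G=4,T=1
[1] (4+0,1*2+1) = (4,3)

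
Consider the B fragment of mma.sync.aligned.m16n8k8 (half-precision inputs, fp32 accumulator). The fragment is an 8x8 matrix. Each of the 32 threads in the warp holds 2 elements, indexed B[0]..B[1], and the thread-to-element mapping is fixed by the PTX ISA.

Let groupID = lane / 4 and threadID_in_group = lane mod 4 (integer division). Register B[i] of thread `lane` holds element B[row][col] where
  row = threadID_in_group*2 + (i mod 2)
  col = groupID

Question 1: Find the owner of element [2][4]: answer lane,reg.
17,0

c=4⇒gr=4  r=2⇒th=1,odd=0
L=4*4+1=17  i=0=0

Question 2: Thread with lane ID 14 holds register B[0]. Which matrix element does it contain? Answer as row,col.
4,3

lane 14→14/4=3, 14 mod 4=2
i=0  r:2·2+0→4  c:3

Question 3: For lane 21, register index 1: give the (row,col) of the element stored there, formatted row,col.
L=21→G=21>>2=5, T=21&3=1
[1]→row 1·2+1=3  col G=5

3,5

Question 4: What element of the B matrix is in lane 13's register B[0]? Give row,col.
2,3

13: gid=3,tid=1
[0] (1*2+0,3) = (2,3)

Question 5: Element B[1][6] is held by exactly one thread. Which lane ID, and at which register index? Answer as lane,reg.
c=6->g=6  r=1->t=0,b0=1
L=6*4+0=24  i=1=1

24,1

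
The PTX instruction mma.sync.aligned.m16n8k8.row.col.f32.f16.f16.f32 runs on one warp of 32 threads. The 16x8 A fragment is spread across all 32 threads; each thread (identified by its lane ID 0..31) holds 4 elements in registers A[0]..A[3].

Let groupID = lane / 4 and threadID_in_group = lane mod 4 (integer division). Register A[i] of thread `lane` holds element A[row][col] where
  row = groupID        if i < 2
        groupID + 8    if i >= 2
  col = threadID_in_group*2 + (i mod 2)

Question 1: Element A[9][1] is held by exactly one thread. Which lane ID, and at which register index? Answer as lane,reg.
4,3

r=9→G=1,rhi=1  c=1→T=0,p=1
L=1*4+0=4  i=1*2+1=3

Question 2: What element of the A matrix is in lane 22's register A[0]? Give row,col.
22: gid=5,tid=2
[0] (5+0,2*2+0) = (5,4)

5,4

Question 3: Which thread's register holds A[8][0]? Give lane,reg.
0,2

r: 8->gid=0,r8=1  c: 0->tid=0,i&1=0
L=0*4+0=0  i=1*2+0=2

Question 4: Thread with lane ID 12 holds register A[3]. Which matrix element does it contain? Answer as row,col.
lane 12: g=3 (12/4), t=0 (12%4)
i=3: r=3+8=11, c=0*2+1=1

11,1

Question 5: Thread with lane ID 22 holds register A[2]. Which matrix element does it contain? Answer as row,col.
22: gid=5,tid=2
[2] (5+8,2*2+0) = (13,4)

13,4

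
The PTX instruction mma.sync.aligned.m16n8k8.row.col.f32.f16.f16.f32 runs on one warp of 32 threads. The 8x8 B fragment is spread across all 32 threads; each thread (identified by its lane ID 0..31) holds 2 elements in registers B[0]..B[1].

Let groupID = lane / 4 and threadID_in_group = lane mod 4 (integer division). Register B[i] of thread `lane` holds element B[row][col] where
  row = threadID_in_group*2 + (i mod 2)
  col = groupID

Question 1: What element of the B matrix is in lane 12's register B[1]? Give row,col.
1,3

12: gid=3,tid=0
[1] (0*2+1,3) = (1,3)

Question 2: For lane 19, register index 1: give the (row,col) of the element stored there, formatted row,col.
7,4

L=19->gid=19>>2=4, tid=19&3=3
[1]->row 3·2+1=7  col gid=4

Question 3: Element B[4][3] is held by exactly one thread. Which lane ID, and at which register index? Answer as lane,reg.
c:3=>grp=3  r:4=>tig=2,lo=0
L=3*4+2=14  i=0=0

14,0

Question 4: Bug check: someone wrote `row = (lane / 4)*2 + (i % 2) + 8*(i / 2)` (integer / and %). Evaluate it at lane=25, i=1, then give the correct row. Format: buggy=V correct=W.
`(lane / 4)*2 + (i % 2) + 8*(i / 2)`[25,1]=>13
25: grp=6,tig=1
[1] (1*2+1,6) = (3,6)
row: 13 vs 3

buggy=13 correct=3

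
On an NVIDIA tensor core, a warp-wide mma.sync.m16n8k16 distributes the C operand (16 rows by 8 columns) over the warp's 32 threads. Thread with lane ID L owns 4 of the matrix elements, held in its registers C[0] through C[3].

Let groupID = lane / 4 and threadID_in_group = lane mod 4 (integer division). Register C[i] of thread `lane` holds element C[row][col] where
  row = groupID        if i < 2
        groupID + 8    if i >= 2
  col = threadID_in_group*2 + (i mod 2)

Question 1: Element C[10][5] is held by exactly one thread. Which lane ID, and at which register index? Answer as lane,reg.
r=10→G=2,rhi=1  c=5→T=2,p=1
L=2*4+2=10  i=1*2+1=3

10,3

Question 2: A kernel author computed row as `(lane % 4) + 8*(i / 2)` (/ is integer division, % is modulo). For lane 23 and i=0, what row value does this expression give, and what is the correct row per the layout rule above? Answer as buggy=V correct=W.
buggy=3 correct=5

`(lane % 4) + 8*(i / 2)`[23,0]->3
23: g=5,t=3
[0] (5+0,3*2+0) = (5,6)
row: 3 vs 5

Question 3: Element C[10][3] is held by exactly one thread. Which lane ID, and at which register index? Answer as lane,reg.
9,3

r=10⇒gr=2,Rb=1  c=3⇒th=1,odd=1
L=2*4+1=9  i=1*2+1=3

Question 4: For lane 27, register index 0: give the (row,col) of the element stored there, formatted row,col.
lane 27: gr=6 (27/4), th=3 (27%4)
i=0: r=6+0=6, c=3*2+0=6

6,6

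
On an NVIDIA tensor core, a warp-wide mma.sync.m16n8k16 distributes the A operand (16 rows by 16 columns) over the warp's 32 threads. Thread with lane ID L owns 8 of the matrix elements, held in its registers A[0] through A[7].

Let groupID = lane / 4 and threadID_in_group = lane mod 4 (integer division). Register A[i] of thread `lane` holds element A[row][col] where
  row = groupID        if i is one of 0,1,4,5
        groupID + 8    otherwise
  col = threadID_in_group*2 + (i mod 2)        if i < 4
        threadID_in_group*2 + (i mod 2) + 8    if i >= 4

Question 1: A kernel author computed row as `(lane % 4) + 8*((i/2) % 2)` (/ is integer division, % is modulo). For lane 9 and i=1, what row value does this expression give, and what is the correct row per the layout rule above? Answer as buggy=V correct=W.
`(lane % 4) + 8*((i/2) % 2)`[9,1]⇒1
lane 9: gr=2 (9/4), th=1 (9%4)
i=1: r=2+0=2, c=1*2+1+0=3
row: 1 vs 2

buggy=1 correct=2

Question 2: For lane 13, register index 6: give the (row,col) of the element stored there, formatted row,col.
L=13=>grp=13>>2=3, tig=13&3=1
[6]=>row 3+8=11  col 1·2+0+8=10

11,10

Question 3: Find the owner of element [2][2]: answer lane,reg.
r=2→G=2,rhi=0  c=2→chi=0,T=1,p=0
L=2*4+1=9  i=0*4+0*2+0=0

9,0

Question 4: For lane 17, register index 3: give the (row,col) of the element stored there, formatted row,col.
L=17->gid=17>>2=4, tid=17&3=1
[3]->row 4+8=12  col 1·2+1+0=3

12,3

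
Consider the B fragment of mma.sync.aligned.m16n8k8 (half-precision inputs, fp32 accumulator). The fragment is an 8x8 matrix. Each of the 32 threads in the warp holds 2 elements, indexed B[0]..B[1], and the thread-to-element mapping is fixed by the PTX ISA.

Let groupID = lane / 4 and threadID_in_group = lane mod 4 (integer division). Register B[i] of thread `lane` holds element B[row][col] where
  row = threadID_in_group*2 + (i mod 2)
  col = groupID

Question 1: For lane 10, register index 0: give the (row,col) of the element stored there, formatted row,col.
4,2

lane 10: grp=2 (10/4), tig=2 (10%4)
i=0: r=2*2+0=4, c=grp=2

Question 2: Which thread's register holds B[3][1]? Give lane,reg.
c=1→G=1  r=3→T=1,p=1
L=1*4+1=5  i=1=1

5,1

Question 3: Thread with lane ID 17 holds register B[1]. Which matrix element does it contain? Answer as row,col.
3,4

lane 17: g=4 (17/4), t=1 (17%4)
i=1: r=1*2+1=3, c=g=4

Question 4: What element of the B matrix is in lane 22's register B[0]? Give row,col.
22: gr=5,th=2
[0] (2*2+0,5) = (4,5)

4,5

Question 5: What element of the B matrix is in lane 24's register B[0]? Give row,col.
0,6

L=24⇒gr=24>>2=6, th=24&3=0
[0]⇒row 0·2+0=0  col gr=6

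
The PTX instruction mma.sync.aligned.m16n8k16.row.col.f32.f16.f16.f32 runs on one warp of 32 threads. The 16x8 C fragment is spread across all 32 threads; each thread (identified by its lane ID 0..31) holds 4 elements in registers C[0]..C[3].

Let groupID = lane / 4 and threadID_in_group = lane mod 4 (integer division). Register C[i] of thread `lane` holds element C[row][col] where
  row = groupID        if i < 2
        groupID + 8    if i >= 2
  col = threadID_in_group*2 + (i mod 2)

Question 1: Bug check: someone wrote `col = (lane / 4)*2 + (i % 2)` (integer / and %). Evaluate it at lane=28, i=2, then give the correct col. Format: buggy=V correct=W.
`(lane / 4)*2 + (i % 2)`[28,2]⇒14
28: gr=7,th=0
[2] (7+8,0*2+0) = (15,0)
col: 14 vs 0

buggy=14 correct=0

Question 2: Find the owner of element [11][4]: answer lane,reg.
r=11⇒gr=3,Rb=1  c=4⇒th=2,odd=0
L=3*4+2=14  i=1*2+0=2

14,2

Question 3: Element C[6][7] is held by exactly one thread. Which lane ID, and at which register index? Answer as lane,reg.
27,1

r=6->g=6,rb=0  c=7->t=3,b0=1
L=6*4+3=27  i=0*2+1=1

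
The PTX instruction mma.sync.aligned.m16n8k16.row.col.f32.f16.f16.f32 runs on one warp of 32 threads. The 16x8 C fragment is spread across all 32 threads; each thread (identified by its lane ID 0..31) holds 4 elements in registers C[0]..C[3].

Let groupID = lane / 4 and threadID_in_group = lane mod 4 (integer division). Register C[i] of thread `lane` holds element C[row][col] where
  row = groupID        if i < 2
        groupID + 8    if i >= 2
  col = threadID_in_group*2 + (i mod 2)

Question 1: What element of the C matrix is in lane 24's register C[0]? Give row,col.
6,0

L=24→G=24>>2=6, T=24&3=0
[0]→row 6+0=6  col 0·2+0=0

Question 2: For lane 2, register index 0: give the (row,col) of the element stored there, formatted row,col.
0,4

L=2=>grp=2>>2=0, tig=2&3=2
[0]=>row 0+0=0  col 2·2+0=4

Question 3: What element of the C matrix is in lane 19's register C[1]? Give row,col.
4,7

L=19→G=19>>2=4, T=19&3=3
[1]→row 4+0=4  col 3·2+1=7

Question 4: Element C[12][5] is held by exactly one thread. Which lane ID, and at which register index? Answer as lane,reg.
18,3

r=12->g=4,rb=1  c=5->t=2,b0=1
L=4*4+2=18  i=1*2+1=3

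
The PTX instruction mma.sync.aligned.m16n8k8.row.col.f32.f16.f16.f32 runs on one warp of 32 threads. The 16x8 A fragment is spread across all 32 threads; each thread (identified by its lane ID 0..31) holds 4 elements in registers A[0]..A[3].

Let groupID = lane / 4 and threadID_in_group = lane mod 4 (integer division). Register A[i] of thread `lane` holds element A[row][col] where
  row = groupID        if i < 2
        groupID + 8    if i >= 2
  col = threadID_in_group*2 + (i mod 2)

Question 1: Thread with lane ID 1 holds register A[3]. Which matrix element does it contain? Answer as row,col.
8,3

L=1⇒gr=1>>2=0, th=1&3=1
[3]⇒row 0+8=8  col 1·2+1=3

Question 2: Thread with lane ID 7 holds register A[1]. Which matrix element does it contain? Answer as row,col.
1,7

lane 7→7/4=1, 7 mod 4=3
i=1  r:1+0→1  c:2·3+1→7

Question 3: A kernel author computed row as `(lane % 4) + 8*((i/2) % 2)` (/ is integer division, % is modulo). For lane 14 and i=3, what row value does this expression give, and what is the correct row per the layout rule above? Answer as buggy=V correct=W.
buggy=10 correct=11

`(lane % 4) + 8*((i/2) % 2)`[14,3]=>10
14: grp=3,tig=2
[3] (3+8,2*2+1) = (11,5)
row: 10 vs 11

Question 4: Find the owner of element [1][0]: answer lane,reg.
r: 1->gid=1,r8=0  c: 0->tid=0,i&1=0
L=1*4+0=4  i=0*2+0=0

4,0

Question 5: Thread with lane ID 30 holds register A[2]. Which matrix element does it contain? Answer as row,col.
30: gid=7,tid=2
[2] (7+8,2*2+0) = (15,4)

15,4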